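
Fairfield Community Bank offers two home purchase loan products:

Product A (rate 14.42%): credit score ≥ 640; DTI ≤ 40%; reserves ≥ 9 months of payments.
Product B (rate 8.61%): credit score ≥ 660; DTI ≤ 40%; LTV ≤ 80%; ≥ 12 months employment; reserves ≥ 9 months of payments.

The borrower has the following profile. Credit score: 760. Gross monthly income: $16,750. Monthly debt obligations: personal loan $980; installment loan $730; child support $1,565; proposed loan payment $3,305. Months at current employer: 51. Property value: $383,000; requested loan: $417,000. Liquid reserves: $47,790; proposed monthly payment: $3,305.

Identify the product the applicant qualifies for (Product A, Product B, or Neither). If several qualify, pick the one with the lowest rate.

Total debts = (980 + 730 + 1,565 + 3,305) = 6,580; DTI = 6,580/16,750 = 39.3%.
LTV = 417,000/383,000 = 108.9%.
Reserves = 47,790/3,305 = 14.5 months.
Product A: score 760 ≥ 640; DTI 39.3% ≤ 40%; reserves 14.5 ≥ 9 mo → qualifies.
Product B: score 760 ≥ 660; DTI 39.3% ≤ 40%; LTV 108.9% > 80%; employment 51 ≥ 12 mo; reserves 14.5 ≥ 9 mo → does not qualify.

Product A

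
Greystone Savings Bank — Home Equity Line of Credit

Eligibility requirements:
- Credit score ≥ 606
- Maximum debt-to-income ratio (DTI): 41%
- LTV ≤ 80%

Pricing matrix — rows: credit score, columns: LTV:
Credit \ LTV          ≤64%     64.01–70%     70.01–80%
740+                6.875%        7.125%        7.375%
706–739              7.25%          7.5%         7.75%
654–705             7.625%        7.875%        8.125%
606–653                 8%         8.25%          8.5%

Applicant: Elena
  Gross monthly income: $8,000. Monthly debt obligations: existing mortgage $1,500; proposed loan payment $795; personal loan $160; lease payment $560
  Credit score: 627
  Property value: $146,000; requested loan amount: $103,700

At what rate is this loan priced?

8.5%

Credit score 627 ≥ 606; Total monthly debts = (1,500 + 795 + 160 + 560) = 3,015. DTI: 3,015 ÷ 8,000 = 37.7%, within the 41% cap
LTV = 103,700/146,000 = 71% ≤ 80%
Credit 627 → row 606–653; LTV 71% → column 70.01–80%. Grid cell → 8.5%.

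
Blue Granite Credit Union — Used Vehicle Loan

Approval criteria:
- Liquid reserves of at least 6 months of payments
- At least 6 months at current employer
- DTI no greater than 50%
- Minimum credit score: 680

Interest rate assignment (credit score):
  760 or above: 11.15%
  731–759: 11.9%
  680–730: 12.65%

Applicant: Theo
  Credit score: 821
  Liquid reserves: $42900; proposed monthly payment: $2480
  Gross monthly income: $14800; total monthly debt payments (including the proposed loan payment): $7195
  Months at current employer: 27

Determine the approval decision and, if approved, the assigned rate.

Credit score 821 ≥ 680 (meets minimum)
Liquid reserves cover 42,900/2,480 = 17.3 months — ≥ 6 required
DTI = 7,195/14,800 = 48.6% ≤ 50%
Employment 27 ≥ 6 months
All requirements met. Score 821 falls in the 760 or above tier → 11.15%.

Approved at 11.15%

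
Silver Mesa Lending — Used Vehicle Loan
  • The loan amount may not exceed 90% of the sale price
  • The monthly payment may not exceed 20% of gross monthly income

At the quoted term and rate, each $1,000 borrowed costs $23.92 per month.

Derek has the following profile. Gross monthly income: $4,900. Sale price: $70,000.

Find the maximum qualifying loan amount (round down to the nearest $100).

$40,900

Payment cap: 20% × $4,900 = $980/month.
At $23.92 per $1,000, that supports 980/23.92 × 1,000 ≈ $40,969 → $40,900.
LTV cap: 90% × $70,000 = $63,000 → $63,000.
Binding constraint: payment-to-income.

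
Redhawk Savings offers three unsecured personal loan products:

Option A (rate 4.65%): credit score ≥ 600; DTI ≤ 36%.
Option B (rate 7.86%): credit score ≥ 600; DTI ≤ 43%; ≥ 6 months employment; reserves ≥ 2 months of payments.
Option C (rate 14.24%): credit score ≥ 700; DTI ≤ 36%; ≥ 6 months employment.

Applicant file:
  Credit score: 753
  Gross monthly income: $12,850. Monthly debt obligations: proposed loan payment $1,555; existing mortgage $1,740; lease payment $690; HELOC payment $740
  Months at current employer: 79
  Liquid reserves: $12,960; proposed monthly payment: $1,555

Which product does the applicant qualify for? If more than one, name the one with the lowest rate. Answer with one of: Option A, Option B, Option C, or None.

Option B

Total debts = (1,555 + 1,740 + 690 + 740) = 4,725; DTI = 4,725/12,850 = 36.8%.
Reserves = 12,960/1,555 = 8.3 months.
Option A: score 753 ≥ 600; DTI 36.8% > 36% → does not qualify.
Option B: score 753 ≥ 600; DTI 36.8% ≤ 43%; employment 79 ≥ 6 mo; reserves 8.3 ≥ 2 mo → qualifies.
Option C: score 753 ≥ 700; DTI 36.8% > 36%; employment 79 ≥ 6 mo → does not qualify.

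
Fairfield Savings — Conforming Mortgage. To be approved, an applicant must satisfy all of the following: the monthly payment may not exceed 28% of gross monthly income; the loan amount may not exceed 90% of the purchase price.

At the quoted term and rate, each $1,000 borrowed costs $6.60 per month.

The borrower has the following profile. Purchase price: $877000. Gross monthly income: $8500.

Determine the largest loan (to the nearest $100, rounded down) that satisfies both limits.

$360,600

Payment cap: 28% × $8,500 = $2,380/month.
At $6.60 per $1,000, that supports 2,380/6.60 × 1,000 ≈ $360,606 → $360,600.
LTV cap: 90% × $877,000 = $789,300 → $789,300.
Binding constraint: payment-to-income.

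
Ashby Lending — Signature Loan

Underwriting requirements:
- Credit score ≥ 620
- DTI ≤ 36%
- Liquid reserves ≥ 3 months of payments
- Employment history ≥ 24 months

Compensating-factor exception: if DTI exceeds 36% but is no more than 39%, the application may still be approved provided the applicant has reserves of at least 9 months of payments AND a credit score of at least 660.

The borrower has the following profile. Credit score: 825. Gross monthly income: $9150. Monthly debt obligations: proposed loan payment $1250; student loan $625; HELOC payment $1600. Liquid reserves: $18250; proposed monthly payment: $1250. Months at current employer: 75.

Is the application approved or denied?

Credit score 825 ≥ 620 (meets base)
Total debts = (1,250 + 625 + 1,600) = 3,475. DTI = 3,475/9,150 = 38% > 36% — standard DTI limit exceeded.
Reserves: 18,250 ÷ 1,250 = 14.6 months (meets 3-month minimum)
Employment 75 ≥ 24 months
38% falls in the override range (36%–39%), so the compensating-factor test applies.
Reserves 14.6 ≥ 9 months; credit score 825 ≥ 660.
Both override conditions satisfied; DTI exception granted.

Approved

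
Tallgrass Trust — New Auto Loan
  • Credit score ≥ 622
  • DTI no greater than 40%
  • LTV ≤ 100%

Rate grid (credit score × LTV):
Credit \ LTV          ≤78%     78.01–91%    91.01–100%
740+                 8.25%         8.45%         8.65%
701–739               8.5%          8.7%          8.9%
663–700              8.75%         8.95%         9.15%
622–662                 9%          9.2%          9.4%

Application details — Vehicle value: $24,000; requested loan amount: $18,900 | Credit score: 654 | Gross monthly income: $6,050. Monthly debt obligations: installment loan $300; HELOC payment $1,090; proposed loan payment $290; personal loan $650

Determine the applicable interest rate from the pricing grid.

9.2%

Credit score 654 ≥ 622; Total monthly debts = (300 + 1,090 + 290 + 650) = 2,330. Debt-to-income = 2,330/6,050 = 38.5% — meets 40% limit
LTV = 18,900/24,000 = 78.8% ≤ 100%
Credit 654 → row 622–662; LTV 78.8% → column 78.01–91%. Grid cell → 9.2%.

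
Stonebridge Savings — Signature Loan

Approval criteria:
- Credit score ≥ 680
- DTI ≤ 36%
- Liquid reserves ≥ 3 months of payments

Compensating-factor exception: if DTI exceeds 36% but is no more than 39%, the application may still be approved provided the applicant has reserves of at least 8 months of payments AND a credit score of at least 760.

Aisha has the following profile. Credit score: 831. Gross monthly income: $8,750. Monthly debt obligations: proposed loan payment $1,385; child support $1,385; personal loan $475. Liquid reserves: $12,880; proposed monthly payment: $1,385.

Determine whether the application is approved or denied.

Approved

Credit score 831 ≥ 680 (meets base)
Total debts = (1,385 + 1,385 + 475) = 3,245. DTI: 3,245 ÷ 8,750 = 37.1%, over the 36% base limit.
Liquid reserves cover 12,880/1,385 = 9.3 months — ≥ 3 required
37.1% falls in the override range (36%–39%), so the compensating-factor test applies.
Override check — reserves: 9.3 mo (ok); score: 831 (ok).
Both override conditions satisfied; DTI exception granted.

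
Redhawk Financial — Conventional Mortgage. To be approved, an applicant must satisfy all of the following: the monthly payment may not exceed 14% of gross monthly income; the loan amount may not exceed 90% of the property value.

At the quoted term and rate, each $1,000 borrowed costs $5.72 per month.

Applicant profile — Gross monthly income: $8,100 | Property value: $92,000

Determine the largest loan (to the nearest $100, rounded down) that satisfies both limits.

Payment cap: 14% × $8,100 = $1,134/month.
At $5.72 per $1,000, that supports 1,134/5.72 × 1,000 ≈ $198,251 → $198,200.
LTV cap: 90% × $92,000 = $82,800 → $82,800.
Binding constraint: loan-to-value.

$82,800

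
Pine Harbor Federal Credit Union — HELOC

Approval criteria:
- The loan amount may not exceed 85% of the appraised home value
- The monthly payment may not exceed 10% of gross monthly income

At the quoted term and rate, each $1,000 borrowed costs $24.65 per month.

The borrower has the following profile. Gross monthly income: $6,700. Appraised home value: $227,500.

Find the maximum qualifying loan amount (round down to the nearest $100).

$27,100

Payment cap: 10% × $6,700 = $670/month.
At $24.65 per $1,000, that supports 670/24.65 × 1,000 ≈ $27,180 → $27,100.
LTV cap: 85% × $227,500 = $193,375 → $193,300.
Binding constraint: payment-to-income.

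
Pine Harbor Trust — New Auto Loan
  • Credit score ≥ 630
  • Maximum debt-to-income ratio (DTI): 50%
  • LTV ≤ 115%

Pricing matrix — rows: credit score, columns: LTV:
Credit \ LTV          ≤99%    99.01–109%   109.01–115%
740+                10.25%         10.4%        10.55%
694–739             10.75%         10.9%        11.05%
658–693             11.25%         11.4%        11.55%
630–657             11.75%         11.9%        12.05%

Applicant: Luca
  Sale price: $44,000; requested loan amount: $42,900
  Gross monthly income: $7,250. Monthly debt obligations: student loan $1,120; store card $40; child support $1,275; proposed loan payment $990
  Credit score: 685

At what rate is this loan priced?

11.25%

Credit score 685 ≥ 630; Total monthly debts = (1,120 + 40 + 1,275 + 990) = 3,425. Debt-to-income = 3,425/7,250 = 47.2% — meets 50% limit
Loan-to-value = 42,900/44,000 = 97.5% — pass (115% max)
Credit 685 → row 658–693; LTV 97.5% → column ≤99%. Grid cell → 11.25%.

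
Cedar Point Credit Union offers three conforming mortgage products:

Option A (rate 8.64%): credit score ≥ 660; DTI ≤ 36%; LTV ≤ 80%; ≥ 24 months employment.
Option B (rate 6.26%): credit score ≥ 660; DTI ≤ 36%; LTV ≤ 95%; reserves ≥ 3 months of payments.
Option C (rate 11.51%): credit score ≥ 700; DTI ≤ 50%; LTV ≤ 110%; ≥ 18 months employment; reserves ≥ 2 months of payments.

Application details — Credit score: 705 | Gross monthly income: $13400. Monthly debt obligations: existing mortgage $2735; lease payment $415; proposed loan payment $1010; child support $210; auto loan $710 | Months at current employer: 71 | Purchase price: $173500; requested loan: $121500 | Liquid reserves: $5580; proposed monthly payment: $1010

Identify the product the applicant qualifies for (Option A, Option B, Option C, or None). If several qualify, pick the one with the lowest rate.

Option C

Total debts = (2,735 + 415 + 1,010 + 210 + 710) = 5,080; DTI = 5,080/13,400 = 37.9%.
LTV = 121,500/173,500 = 70%.
Reserves = 5,580/1,010 = 5.5 months.
Option A: score 705 ≥ 660; DTI 37.9% > 36%; LTV 70% ≤ 80%; employment 71 ≥ 24 mo → does not qualify.
Option B: score 705 ≥ 660; DTI 37.9% > 36%; LTV 70% ≤ 95%; reserves 5.5 ≥ 3 mo → does not qualify.
Option C: score 705 ≥ 700; DTI 37.9% ≤ 50%; LTV 70% ≤ 110%; employment 71 ≥ 18 mo; reserves 5.5 ≥ 2 mo → qualifies.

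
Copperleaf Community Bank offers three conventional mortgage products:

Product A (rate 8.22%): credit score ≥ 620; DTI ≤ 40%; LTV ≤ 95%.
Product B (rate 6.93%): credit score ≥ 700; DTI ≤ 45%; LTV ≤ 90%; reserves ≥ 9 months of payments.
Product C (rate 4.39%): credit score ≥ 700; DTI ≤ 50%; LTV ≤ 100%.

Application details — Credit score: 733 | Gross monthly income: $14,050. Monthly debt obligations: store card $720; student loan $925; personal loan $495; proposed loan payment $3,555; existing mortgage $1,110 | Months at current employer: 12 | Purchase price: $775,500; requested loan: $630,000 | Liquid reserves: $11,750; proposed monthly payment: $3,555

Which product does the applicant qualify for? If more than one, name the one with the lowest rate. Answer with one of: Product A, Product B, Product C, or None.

Total debts = (720 + 925 + 495 + 3,555 + 1,110) = 6,805; DTI = 6,805/14,050 = 48.4%.
LTV = 630,000/775,500 = 81.2%.
Reserves = 11,750/3,555 = 3.3 months.
Product A: score 733 ≥ 620; DTI 48.4% > 40%; LTV 81.2% ≤ 95% → does not qualify.
Product B: score 733 ≥ 700; DTI 48.4% > 45%; LTV 81.2% ≤ 90%; reserves 3.3 < 9 mo → does not qualify.
Product C: score 733 ≥ 700; DTI 48.4% ≤ 50%; LTV 81.2% ≤ 100% → qualifies.

Product C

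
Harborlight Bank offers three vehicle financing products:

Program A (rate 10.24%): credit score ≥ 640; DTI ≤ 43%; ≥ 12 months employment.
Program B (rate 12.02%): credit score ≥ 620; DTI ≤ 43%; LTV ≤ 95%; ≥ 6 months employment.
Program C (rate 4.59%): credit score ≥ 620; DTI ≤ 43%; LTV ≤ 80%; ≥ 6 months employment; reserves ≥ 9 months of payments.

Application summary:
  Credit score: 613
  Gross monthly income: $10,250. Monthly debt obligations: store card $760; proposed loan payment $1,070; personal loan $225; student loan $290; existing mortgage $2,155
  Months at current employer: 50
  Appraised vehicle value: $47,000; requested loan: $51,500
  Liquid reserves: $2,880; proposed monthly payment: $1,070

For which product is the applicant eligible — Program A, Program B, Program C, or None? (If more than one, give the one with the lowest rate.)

None

Total debts = (760 + 1,070 + 225 + 290 + 2,155) = 4,500; DTI = 4,500/10,250 = 43.9%.
LTV = 51,500/47,000 = 109.6%.
Reserves = 2,880/1,070 = 2.7 months.
Program A: score 613 < 640; DTI 43.9% > 43%; employment 50 ≥ 12 mo → does not qualify.
Program B: score 613 < 620; DTI 43.9% > 43%; LTV 109.6% > 95%; employment 50 ≥ 6 mo → does not qualify.
Program C: score 613 < 620; DTI 43.9% > 43%; LTV 109.6% > 80%; employment 50 ≥ 6 mo; reserves 2.7 < 9 mo → does not qualify.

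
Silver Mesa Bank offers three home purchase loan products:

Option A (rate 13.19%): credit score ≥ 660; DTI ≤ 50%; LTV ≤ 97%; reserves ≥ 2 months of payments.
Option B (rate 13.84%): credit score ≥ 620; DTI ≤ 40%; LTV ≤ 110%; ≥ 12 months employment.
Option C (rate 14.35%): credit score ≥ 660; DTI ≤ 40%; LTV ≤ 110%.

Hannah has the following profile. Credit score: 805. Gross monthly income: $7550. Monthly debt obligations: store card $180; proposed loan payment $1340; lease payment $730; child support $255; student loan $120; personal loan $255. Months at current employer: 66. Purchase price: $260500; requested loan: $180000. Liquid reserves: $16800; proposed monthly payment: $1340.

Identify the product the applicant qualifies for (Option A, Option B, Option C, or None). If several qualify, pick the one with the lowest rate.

Total debts = (180 + 1,340 + 730 + 255 + 120 + 255) = 2,880; DTI = 2,880/7,550 = 38.1%.
LTV = 180,000/260,500 = 69.1%.
Reserves = 16,800/1,340 = 12.5 months.
Option A: score 805 ≥ 660; DTI 38.1% ≤ 50%; LTV 69.1% ≤ 97%; reserves 12.5 ≥ 2 mo → qualifies.
Option B: score 805 ≥ 620; DTI 38.1% ≤ 40%; LTV 69.1% ≤ 110%; employment 66 ≥ 12 mo → qualifies.
Option C: score 805 ≥ 660; DTI 38.1% ≤ 40%; LTV 69.1% ≤ 110% → qualifies.
Qualifying: Option A, Option B, Option C. Lowest rate is 13.19% → Option A.

Option A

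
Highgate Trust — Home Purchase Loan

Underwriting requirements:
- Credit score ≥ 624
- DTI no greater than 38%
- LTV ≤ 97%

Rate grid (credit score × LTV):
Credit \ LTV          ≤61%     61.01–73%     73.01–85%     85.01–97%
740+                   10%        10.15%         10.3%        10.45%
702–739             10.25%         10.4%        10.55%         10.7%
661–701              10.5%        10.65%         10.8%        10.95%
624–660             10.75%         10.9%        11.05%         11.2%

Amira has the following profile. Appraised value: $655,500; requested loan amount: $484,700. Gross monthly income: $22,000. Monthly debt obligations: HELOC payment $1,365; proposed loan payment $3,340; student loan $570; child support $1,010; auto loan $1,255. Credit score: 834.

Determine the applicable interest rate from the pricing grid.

10.3%

Credit score 834 ≥ 624; Total monthly debts = (1,365 + 3,340 + 570 + 1,010 + 1,255) = 7,540. DTI = 7,540/22,000 = 34.3% ≤ 38%
Loan-to-value = 484,700/655,500 = 73.9% — pass (97% max)
Row: 834 falls in 740+. Column: 73.9% falls in 73.01–85%. Rate = 10.3%.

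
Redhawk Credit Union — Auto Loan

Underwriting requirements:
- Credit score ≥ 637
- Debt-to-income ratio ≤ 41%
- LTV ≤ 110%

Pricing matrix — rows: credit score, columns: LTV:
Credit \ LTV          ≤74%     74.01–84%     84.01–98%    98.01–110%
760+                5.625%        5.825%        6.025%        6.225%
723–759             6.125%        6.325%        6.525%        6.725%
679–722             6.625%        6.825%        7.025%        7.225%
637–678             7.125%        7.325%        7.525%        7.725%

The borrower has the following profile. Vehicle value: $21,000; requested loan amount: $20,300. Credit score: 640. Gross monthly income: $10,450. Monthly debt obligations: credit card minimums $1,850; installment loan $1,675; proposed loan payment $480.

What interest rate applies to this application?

Credit score 640 ≥ 637; Total monthly debts = (1,850 + 1,675 + 480) = 4,005. DTI: 4,005 ÷ 10,450 = 38.3%, within the 41% cap
Loan-to-value = 20,300/21,000 = 96.7% — pass (110% max)
Credit 640 → row 637–678; LTV 96.7% → column 84.01–98%. Grid cell → 7.525%.

7.525%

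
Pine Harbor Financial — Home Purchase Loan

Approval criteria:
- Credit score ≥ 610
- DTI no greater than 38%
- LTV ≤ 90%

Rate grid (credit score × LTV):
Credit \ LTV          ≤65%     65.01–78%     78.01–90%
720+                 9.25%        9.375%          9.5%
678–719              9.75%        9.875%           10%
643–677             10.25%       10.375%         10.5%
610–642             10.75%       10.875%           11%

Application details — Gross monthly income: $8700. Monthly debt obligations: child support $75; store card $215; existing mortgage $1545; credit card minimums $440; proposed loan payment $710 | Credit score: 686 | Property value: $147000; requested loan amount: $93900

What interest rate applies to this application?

9.75%

Credit score 686 ≥ 610; Total monthly debts = (75 + 215 + 1,545 + 440 + 710) = 2,985. DTI = 2,985/8,700 = 34.3% ≤ 38%
LTV: 93,900 ÷ 147,000 = 63.9%, within 90% cap
Credit 686 → row 678–719; LTV 63.9% → column ≤65%. Grid cell → 9.75%.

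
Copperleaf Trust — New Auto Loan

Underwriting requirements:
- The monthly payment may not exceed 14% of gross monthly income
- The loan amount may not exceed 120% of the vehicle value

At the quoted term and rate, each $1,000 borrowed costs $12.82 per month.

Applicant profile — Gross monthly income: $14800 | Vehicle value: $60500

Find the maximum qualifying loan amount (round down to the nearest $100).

$72,600

Payment cap: 14% × $14,800 = $2,072/month.
At $12.82 per $1,000, that supports 2,072/12.82 × 1,000 ≈ $161,622 → $161,600.
LTV cap: 120% × $60,500 = $72,600 → $72,600.
Binding constraint: loan-to-value.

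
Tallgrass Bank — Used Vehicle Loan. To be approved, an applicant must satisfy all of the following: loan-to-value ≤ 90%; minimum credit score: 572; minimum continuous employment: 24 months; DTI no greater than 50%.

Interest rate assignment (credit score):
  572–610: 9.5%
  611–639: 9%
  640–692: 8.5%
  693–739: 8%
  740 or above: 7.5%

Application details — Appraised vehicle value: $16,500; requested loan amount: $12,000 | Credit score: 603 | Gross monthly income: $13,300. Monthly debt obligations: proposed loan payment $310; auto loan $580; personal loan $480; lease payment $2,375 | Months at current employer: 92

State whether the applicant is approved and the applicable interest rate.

Credit score 603 ≥ 572 (meets minimum)
Loan-to-value = 12,000/16,500 = 72.7% — pass (90% max)
Total monthly debts = (310 + 580 + 480 + 2,375) = 3,745. Debt-to-income = 3,745/13,300 = 28.2% — meets 50% limit
Employment 92 ≥ 24 months
All requirements met. Score 603 falls in the 572–610 tier → 9.5%.

Approved at 9.5%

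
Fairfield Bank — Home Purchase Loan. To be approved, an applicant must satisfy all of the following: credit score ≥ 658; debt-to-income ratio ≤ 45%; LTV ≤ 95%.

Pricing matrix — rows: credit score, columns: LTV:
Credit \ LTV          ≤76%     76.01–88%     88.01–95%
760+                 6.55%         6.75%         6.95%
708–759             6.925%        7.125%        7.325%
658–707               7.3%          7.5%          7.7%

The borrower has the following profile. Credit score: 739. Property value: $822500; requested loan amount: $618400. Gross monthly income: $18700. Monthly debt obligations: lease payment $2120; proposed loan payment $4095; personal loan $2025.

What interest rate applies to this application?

Credit score 739 ≥ 658; Total monthly debts = (2,120 + 4,095 + 2,025) = 8,240. DTI = 8,240/18,700 = 44.1% ≤ 45%
Loan-to-value = 618,400/822,500 = 75.2% — pass (95% max)
Credit 739 → row 708–759; LTV 75.2% → column ≤76%. Grid cell → 6.925%.

6.925%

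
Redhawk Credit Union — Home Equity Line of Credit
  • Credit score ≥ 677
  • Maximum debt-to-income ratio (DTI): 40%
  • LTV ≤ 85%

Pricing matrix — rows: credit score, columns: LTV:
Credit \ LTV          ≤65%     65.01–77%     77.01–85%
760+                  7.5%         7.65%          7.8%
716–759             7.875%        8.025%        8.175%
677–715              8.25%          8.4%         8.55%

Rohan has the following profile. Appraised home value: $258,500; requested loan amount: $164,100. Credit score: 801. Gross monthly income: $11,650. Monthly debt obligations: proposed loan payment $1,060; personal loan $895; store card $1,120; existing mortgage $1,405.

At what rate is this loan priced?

7.5%

Credit score 801 ≥ 677; Total monthly debts = (1,060 + 895 + 1,120 + 1,405) = 4,480. DTI: 4,480 ÷ 11,650 = 38.5%, within the 40% cap
LTV = 164,100/258,500 = 63.5% ≤ 85%
Score 801 is in the 760+ band; LTV 63.5% is in the ≤65% band → 7.5%.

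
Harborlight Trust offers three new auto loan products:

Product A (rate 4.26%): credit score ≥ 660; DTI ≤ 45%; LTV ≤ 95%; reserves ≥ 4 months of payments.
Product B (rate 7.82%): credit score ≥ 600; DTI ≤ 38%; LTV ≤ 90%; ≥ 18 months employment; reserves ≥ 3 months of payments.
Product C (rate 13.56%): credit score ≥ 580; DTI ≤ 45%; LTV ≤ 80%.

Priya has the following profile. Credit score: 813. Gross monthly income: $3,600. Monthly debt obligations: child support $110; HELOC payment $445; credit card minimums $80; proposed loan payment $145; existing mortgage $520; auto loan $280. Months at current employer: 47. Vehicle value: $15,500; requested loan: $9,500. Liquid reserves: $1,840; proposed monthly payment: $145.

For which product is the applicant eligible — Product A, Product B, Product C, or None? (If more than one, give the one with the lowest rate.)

Total debts = (110 + 445 + 80 + 145 + 520 + 280) = 1,580; DTI = 1,580/3,600 = 43.9%.
LTV = 9,500/15,500 = 61.3%.
Reserves = 1,840/145 = 12.7 months.
Product A: score 813 ≥ 660; DTI 43.9% ≤ 45%; LTV 61.3% ≤ 95%; reserves 12.7 ≥ 4 mo → qualifies.
Product B: score 813 ≥ 600; DTI 43.9% > 38%; LTV 61.3% ≤ 90%; employment 47 ≥ 18 mo; reserves 12.7 ≥ 3 mo → does not qualify.
Product C: score 813 ≥ 580; DTI 43.9% ≤ 45%; LTV 61.3% ≤ 80% → qualifies.
Qualifying: Product A, Product C. Lowest rate is 4.26% → Product A.

Product A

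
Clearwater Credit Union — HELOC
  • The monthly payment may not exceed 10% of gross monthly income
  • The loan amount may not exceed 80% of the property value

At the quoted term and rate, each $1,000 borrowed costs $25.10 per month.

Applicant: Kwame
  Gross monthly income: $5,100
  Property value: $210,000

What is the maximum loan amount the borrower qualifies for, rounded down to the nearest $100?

$20,300

Payment cap: 10% × $5,100 = $510/month.
At $25.10 per $1,000, that supports 510/25.10 × 1,000 ≈ $20,318 → $20,300.
LTV cap: 80% × $210,000 = $168,000 → $168,000.
Binding constraint: payment-to-income.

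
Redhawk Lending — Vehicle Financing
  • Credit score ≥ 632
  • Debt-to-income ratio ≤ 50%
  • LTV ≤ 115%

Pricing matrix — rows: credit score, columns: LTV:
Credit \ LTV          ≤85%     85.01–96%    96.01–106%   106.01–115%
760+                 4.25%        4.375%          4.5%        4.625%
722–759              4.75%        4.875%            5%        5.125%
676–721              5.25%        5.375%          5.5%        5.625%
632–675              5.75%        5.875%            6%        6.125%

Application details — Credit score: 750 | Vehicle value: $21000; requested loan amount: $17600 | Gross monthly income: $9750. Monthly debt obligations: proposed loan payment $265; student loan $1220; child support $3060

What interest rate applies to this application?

Credit score 750 ≥ 632; Total monthly debts = (265 + 1,220 + 3,060) = 4,545. DTI: 4,545 ÷ 9,750 = 46.6%, within the 50% cap
LTV = 17,600/21,000 = 83.8% ≤ 115%
Credit 750 → row 722–759; LTV 83.8% → column ≤85%. Grid cell → 4.75%.

4.75%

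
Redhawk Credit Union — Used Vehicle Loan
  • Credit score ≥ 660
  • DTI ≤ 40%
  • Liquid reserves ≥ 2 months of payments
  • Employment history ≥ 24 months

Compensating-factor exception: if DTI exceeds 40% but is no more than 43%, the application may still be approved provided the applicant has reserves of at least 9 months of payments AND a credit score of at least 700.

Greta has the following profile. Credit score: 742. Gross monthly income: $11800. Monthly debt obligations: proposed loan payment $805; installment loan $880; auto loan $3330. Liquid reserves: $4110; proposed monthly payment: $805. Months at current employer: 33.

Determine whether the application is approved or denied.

Denied

Credit score 742 ≥ 660 (meets base)
Total debts = (805 + 880 + 3,330) = 5,015. DTI: 5,015 ÷ 11,800 = 42.5%, over the 40% base limit.
Liquid reserves cover 4,110/805 = 5.1 months — ≥ 2 required
Employment 33 ≥ 24 months
42.5% falls in the override range (40%–43%), so the compensating-factor test applies.
Override check — reserves: 5.1 mo (short of 9); score: 742 (ok).
Override conditions not both satisfied; exception does not apply.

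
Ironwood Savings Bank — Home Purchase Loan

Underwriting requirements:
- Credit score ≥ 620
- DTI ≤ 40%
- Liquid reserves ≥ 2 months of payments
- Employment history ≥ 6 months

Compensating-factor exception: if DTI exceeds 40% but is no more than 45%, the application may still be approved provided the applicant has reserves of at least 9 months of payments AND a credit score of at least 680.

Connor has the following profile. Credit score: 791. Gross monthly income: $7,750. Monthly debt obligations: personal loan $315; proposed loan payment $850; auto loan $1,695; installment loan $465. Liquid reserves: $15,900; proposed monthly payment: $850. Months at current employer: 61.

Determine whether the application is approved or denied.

Credit score 791 ≥ 620 (meets base)
Total debts = (315 + 850 + 1,695 + 465) = 3,325. DTI = 3,325/7,750 = 42.9% > 40% — standard DTI limit exceeded.
Reserves: 15,900 ÷ 850 = 18.7 months (meets 2-month minimum)
Employment 61 ≥ 6 months
42.9% falls in the override range (40%–45%), so the compensating-factor test applies.
Override check — reserves: 18.7 mo (ok); score: 791 (ok).
Both compensating conditions met → exception applies.

Approved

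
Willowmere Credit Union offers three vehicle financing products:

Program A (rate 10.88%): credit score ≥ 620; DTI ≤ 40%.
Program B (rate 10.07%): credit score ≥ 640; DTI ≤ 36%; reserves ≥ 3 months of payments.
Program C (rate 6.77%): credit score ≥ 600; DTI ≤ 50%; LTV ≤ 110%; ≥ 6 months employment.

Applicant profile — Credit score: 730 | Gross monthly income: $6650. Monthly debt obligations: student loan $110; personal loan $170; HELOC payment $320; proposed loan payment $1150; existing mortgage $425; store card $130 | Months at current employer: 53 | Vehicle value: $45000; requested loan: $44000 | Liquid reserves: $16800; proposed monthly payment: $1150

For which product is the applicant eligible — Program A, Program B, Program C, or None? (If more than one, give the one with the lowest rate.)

Program C

Total debts = (110 + 170 + 320 + 1,150 + 425 + 130) = 2,305; DTI = 2,305/6,650 = 34.7%.
LTV = 44,000/45,000 = 97.8%.
Reserves = 16,800/1,150 = 14.6 months.
Program A: score 730 ≥ 620; DTI 34.7% ≤ 40% → qualifies.
Program B: score 730 ≥ 640; DTI 34.7% ≤ 36%; reserves 14.6 ≥ 3 mo → qualifies.
Program C: score 730 ≥ 600; DTI 34.7% ≤ 50%; LTV 97.8% ≤ 110%; employment 53 ≥ 6 mo → qualifies.
Qualifying: Program A, Program B, Program C. Lowest rate is 6.77% → Program C.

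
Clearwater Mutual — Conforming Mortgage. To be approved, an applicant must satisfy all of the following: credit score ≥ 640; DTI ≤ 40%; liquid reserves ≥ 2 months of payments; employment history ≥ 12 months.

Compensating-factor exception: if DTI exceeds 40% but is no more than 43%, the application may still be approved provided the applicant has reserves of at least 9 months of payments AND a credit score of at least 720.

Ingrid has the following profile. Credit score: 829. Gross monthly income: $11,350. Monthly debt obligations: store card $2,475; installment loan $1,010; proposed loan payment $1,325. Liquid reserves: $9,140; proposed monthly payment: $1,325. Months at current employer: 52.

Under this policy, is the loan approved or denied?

Denied

Credit score 829 ≥ 640 (meets base)
Total debts = (2,475 + 1,010 + 1,325) = 4,810. DTI: 4,810 ÷ 11,350 = 42.4%, over the 40% base limit.
Liquid reserves cover 9,140/1,325 = 6.9 months — ≥ 2 required
Employment 52 ≥ 12 months
DTI 42.4% is within the 40%–43% exception band; checking compensating factors.
Override check — reserves: 6.9 mo (short of 9); score: 829 (ok).
Override conditions not both satisfied; exception does not apply.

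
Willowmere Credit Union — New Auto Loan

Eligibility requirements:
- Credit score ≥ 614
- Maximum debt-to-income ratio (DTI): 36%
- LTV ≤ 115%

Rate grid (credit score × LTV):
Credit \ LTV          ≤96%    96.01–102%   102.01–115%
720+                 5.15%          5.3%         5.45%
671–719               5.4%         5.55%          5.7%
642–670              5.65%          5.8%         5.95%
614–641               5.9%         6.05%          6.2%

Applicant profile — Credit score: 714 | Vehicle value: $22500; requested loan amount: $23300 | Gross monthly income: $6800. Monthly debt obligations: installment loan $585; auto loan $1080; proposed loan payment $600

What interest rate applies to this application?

5.7%

Credit score 714 ≥ 614; Total monthly debts = (585 + 1,080 + 600) = 2,265. DTI: 2,265 ÷ 6,800 = 33.3%, within the 36% cap
LTV = 23,300/22,500 = 103.6% ≤ 115%
Score 714 is in the 671–719 band; LTV 103.6% is in the 102.01–115% band → 5.7%.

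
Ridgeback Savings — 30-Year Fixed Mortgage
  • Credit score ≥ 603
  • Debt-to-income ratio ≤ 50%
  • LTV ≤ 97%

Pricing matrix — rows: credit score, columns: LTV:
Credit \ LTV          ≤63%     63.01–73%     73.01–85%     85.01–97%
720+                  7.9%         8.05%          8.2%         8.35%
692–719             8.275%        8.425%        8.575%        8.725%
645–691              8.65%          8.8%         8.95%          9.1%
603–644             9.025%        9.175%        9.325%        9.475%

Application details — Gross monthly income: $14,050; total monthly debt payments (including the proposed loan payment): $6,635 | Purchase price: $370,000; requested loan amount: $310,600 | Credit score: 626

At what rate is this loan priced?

Credit score 626 ≥ 603; DTI = 6,635/14,050 = 47.2% ≤ 50%
Loan-to-value = 310,600/370,000 = 83.9% — pass (97% max)
Score 626 is in the 603–644 band; LTV 83.9% is in the 73.01–85% band → 9.325%.

9.325%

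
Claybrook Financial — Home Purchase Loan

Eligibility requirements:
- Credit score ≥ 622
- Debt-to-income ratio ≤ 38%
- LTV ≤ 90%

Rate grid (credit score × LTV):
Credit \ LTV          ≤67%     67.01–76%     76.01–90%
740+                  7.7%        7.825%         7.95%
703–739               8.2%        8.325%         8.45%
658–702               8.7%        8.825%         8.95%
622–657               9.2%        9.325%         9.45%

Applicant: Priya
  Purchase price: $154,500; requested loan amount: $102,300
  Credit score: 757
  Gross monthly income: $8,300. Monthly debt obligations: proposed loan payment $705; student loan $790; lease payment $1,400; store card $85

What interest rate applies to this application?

Credit score 757 ≥ 622; Total monthly debts = (705 + 790 + 1,400 + 85) = 2,980. DTI = 2,980/8,300 = 35.9% ≤ 38%
LTV: 102,300 ÷ 154,500 = 66.2%, within 90% cap
Credit 757 → row 740+; LTV 66.2% → column ≤67%. Grid cell → 7.7%.

7.7%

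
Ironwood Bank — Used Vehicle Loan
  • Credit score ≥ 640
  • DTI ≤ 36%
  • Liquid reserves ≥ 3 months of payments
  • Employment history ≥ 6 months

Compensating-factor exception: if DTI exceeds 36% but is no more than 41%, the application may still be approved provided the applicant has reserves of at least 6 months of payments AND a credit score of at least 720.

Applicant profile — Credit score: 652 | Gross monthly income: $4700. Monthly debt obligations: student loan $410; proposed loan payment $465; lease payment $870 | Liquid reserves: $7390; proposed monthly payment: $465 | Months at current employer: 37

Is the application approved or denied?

Denied

Credit score 652 ≥ 640 (meets base)
Total debts = (410 + 465 + 870) = 1,745. DTI = 1,745/4,700 = 37.1% > 36% — standard DTI limit exceeded.
Liquid reserves cover 7,390/465 = 15.9 months — ≥ 3 required
Employment 37 ≥ 6 months
DTI 37.1% is within the 36%–41% exception band; checking compensating factors.
Override check — reserves: 15.9 mo (ok); score: 652 (below 720).
Compensating-factor requirement not fully met.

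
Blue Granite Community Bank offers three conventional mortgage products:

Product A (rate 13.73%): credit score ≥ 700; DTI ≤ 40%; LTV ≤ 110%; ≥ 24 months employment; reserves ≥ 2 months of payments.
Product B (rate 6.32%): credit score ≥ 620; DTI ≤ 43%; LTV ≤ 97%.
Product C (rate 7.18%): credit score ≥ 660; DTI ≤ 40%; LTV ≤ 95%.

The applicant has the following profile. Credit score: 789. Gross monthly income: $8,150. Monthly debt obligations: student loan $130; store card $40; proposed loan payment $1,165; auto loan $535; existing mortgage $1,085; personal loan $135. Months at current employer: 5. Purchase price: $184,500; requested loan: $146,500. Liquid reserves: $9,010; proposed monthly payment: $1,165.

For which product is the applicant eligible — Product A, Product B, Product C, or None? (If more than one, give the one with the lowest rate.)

Product B

Total debts = (130 + 40 + 1,165 + 535 + 1,085 + 135) = 3,090; DTI = 3,090/8,150 = 37.9%.
LTV = 146,500/184,500 = 79.4%.
Reserves = 9,010/1,165 = 7.7 months.
Product A: score 789 ≥ 700; DTI 37.9% ≤ 40%; LTV 79.4% ≤ 110%; employment 5 < 24 mo; reserves 7.7 ≥ 2 mo → does not qualify.
Product B: score 789 ≥ 620; DTI 37.9% ≤ 43%; LTV 79.4% ≤ 97% → qualifies.
Product C: score 789 ≥ 660; DTI 37.9% ≤ 40%; LTV 79.4% ≤ 95% → qualifies.
Qualifying: Product B, Product C. Lowest rate is 6.32% → Product B.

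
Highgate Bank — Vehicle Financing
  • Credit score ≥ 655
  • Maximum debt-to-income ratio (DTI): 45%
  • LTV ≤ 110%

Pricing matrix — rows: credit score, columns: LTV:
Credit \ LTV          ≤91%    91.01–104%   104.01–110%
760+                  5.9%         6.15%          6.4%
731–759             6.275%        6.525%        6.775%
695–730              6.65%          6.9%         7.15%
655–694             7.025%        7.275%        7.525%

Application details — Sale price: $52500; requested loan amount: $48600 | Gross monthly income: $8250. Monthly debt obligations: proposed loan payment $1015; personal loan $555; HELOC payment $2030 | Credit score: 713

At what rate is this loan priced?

6.9%

Credit score 713 ≥ 655; Total monthly debts = (1,015 + 555 + 2,030) = 3,600. DTI: 3,600 ÷ 8,250 = 43.6%, within the 45% cap
Loan-to-value = 48,600/52,500 = 92.6% — pass (110% max)
Row: 713 falls in 695–730. Column: 92.6% falls in 91.01–104%. Rate = 6.9%.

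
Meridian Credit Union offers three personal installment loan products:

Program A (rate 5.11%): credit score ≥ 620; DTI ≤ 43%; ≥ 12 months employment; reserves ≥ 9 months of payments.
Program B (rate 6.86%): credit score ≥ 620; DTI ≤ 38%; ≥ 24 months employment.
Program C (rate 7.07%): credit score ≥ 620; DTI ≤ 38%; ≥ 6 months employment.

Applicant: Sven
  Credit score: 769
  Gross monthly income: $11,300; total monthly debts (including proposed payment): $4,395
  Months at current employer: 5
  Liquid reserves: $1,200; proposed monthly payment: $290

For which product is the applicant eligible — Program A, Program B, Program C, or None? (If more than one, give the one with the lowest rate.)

None

DTI = 4,395/11,300 = 38.9%.
Reserves = 1,200/290 = 4.1 months.
Program A: score 769 ≥ 620; DTI 38.9% ≤ 43%; employment 5 < 12 mo; reserves 4.1 < 9 mo → does not qualify.
Program B: score 769 ≥ 620; DTI 38.9% > 38%; employment 5 < 24 mo → does not qualify.
Program C: score 769 ≥ 620; DTI 38.9% > 38%; employment 5 < 6 mo → does not qualify.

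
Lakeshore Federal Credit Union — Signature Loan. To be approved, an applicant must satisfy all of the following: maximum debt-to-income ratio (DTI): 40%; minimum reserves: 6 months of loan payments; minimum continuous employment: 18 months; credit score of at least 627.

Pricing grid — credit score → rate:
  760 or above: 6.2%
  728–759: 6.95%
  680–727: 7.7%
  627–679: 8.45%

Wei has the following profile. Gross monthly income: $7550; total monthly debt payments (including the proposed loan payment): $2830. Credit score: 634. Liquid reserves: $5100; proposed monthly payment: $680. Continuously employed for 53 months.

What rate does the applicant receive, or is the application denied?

Approved at 8.45%

Credit score 634 ≥ 627 (meets minimum)
DTI = 2,830/7,550 = 37.5% ≤ 40%
Reserves = 5,100/680 = 7.5 months ≥ 6
Employment 53 ≥ 18 months
All requirements met. Score 634 falls in the 627–679 tier → 8.45%.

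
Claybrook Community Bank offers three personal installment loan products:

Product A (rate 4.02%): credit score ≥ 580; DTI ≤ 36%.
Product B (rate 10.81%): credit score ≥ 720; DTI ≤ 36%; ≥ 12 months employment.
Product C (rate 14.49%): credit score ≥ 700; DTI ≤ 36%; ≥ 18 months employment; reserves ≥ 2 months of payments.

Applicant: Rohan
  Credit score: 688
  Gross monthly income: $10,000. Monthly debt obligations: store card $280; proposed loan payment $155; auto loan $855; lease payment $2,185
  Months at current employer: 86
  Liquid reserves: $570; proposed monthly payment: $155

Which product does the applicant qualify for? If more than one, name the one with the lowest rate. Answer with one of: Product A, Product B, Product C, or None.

Product A

Total debts = (280 + 155 + 855 + 2,185) = 3,475; DTI = 3,475/10,000 = 34.8%.
Reserves = 570/155 = 3.7 months.
Product A: score 688 ≥ 580; DTI 34.8% ≤ 36% → qualifies.
Product B: score 688 < 720; DTI 34.8% ≤ 36%; employment 86 ≥ 12 mo → does not qualify.
Product C: score 688 < 700; DTI 34.8% ≤ 36%; employment 86 ≥ 18 mo; reserves 3.7 ≥ 2 mo → does not qualify.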